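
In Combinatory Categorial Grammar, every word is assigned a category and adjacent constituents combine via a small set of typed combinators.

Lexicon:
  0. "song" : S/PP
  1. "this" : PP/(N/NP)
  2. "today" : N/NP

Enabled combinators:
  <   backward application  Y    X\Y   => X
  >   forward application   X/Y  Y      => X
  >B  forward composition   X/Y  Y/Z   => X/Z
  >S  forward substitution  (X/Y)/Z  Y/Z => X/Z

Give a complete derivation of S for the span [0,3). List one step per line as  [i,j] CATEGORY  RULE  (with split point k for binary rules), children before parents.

[0,1] S/PP  lex  "song"
[1,2] PP/(N/NP)  lex  "this"
[2,3] N/NP  lex  "today"
[1,3] PP  >  k=2
[0,3] S  >  k=1

[0,3] S   >
  [0,1] "song" : S/PP
  [1,3] PP   >
    [1,2] "this" : PP/(N/NP)
    [2,3] "today" : N/NP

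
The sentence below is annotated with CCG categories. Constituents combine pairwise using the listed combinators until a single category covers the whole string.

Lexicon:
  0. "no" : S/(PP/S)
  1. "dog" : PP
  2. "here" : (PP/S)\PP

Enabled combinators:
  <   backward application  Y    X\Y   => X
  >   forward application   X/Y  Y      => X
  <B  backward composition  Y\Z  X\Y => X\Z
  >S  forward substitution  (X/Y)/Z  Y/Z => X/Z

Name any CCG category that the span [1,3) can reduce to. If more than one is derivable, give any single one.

PP/S

[0,3] S   >
  [0,1] "no" : S/(PP/S)
  [1,3] PP/S   <
    [1,2] "dog" : PP
    [2,3] "here" : (PP/S)\PP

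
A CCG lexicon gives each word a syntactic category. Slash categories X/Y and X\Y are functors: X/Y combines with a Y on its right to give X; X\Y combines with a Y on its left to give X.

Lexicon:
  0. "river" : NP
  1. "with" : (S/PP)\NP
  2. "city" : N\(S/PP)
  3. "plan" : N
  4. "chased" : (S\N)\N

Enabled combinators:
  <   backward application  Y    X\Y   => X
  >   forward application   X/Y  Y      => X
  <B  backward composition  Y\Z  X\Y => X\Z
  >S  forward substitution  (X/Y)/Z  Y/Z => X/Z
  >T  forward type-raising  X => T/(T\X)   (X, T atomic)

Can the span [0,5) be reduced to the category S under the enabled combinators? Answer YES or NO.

[0,5] S   <
  [0,3] N   <
    [0,1] "river" : NP
    [1,3] N\NP   <B
      [1,2] "with" : (S/PP)\NP
      [2,3] "city" : N\(S/PP)
  [3,5] S\N   <
    [3,4] "plan" : N
    [4,5] "chased" : (S\N)\N

YES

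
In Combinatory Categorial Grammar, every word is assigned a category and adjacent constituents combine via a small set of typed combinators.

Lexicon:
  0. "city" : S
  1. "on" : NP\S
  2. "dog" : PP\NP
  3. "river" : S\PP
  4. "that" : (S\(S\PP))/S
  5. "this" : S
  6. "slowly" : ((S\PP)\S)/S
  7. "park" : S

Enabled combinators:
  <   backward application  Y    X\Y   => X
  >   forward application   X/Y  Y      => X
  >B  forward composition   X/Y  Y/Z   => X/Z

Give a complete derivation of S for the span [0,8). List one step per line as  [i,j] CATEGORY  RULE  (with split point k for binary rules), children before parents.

[0,1] S  lex  "city"
[1,2] NP\S  lex  "on"
[0,2] NP  <  k=1
[2,3] PP\NP  lex  "dog"
[0,3] PP  <  k=2
[3,4] S\PP  lex  "river"
[4,5] (S\(S\PP))/S  lex  "that"
[5,6] S  lex  "this"
[4,6] S\(S\PP)  >  k=5
[3,6] S  <  k=4
[6,7] ((S\PP)\S)/S  lex  "slowly"
[7,8] S  lex  "park"
[6,8] (S\PP)\S  >  k=7
[3,8] S\PP  <  k=6
[0,8] S  <  k=3

[0,8] S   <
  [0,3] PP   <
    [0,2] NP   <
      [0,1] "city" : S
      [1,2] "on" : NP\S
    [2,3] "dog" : PP\NP
  [3,8] S\PP   <
    [3,6] S   <
      [3,4] "river" : S\PP
      [4,6] S\(S\PP)   >
        [4,5] "that" : (S\(S\PP))/S
        [5,6] "this" : S
    [6,8] (S\PP)\S   >
      [6,7] "slowly" : ((S\PP)\S)/S
      [7,8] "park" : S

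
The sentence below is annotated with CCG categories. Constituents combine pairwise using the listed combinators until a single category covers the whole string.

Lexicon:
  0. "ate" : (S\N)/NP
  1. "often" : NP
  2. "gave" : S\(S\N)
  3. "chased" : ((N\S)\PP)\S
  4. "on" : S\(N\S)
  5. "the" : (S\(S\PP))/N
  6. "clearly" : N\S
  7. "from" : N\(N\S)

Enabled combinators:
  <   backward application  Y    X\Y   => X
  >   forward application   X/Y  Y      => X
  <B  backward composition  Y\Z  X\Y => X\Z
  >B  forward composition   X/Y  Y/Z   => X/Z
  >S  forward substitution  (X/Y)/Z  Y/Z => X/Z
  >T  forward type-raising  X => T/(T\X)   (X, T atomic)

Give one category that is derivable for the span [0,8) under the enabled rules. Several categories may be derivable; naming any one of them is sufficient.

[0,8] S   <
  [0,5] S\PP   <B
    [0,4] (N\S)\PP   <
      [0,3] S   <
        [0,2] S\N   >
          [0,1] "ate" : (S\N)/NP
          [1,2] "often" : NP
        [2,3] "gave" : S\(S\N)
      [3,4] "chased" : ((N\S)\PP)\S
    [4,5] "on" : S\(N\S)
  [5,8] S\(S\PP)   >
    [5,6] "the" : (S\(S\PP))/N
    [6,8] N   <
      [6,7] "clearly" : N\S
      [7,8] "from" : N\(N\S)

S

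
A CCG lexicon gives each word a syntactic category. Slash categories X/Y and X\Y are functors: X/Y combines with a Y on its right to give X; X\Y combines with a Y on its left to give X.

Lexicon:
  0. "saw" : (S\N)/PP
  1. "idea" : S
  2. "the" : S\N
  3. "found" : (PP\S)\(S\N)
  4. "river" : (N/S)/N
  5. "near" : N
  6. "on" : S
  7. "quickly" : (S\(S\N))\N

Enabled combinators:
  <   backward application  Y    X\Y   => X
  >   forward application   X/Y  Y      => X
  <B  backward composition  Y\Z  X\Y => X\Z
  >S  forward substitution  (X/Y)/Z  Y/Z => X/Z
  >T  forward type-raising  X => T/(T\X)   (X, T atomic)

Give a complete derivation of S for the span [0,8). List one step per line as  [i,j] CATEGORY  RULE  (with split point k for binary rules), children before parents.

[0,8] S   <
  [0,4] S\N   >
    [0,1] "saw" : (S\N)/PP
    [1,4] PP   <
      [1,2] "idea" : S
      [2,4] PP\S   <
        [2,3] "the" : S\N
        [3,4] "found" : (PP\S)\(S\N)
  [4,8] S\(S\N)   <
    [4,7] N   >
      [4,6] N/S   >
        [4,5] "river" : (N/S)/N
        [5,6] "near" : N
      [6,7] "on" : S
    [7,8] "quickly" : (S\(S\N))\N

[0,1] (S\N)/PP  lex  "saw"
[1,2] S  lex  "idea"
[2,3] S\N  lex  "the"
[3,4] (PP\S)\(S\N)  lex  "found"
[2,4] PP\S  <  k=3
[1,4] PP  <  k=2
[0,4] S\N  >  k=1
[4,5] (N/S)/N  lex  "river"
[5,6] N  lex  "near"
[4,6] N/S  >  k=5
[6,7] S  lex  "on"
[4,7] N  >  k=6
[7,8] (S\(S\N))\N  lex  "quickly"
[4,8] S\(S\N)  <  k=7
[0,8] S  <  k=4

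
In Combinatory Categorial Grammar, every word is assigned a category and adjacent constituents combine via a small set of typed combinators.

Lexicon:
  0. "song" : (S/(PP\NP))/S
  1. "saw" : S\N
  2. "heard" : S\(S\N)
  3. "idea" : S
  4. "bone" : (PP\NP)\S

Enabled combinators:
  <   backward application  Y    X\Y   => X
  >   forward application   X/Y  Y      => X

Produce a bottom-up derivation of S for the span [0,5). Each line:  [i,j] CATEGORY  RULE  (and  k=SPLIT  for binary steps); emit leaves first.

[0,5] S   >
  [0,3] S/(PP\NP)   >
    [0,1] "song" : (S/(PP\NP))/S
    [1,3] S   <
      [1,2] "saw" : S\N
      [2,3] "heard" : S\(S\N)
  [3,5] PP\NP   <
    [3,4] "idea" : S
    [4,5] "bone" : (PP\NP)\S

[0,1] (S/(PP\NP))/S  lex  "song"
[1,2] S\N  lex  "saw"
[2,3] S\(S\N)  lex  "heard"
[1,3] S  <  k=2
[0,3] S/(PP\NP)  >  k=1
[3,4] S  lex  "idea"
[4,5] (PP\NP)\S  lex  "bone"
[3,5] PP\NP  <  k=4
[0,5] S  >  k=3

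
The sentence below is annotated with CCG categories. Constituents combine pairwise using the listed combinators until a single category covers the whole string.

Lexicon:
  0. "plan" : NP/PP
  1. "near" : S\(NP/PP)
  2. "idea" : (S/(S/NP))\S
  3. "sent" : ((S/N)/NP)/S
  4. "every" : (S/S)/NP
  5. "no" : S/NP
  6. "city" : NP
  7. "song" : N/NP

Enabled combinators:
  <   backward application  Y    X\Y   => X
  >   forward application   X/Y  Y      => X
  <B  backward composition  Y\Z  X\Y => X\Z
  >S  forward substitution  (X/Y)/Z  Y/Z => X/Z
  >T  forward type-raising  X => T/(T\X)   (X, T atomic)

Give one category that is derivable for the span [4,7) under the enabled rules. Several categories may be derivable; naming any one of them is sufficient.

[0,8] S   >
  [0,3] S/(S/NP)   <
    [0,2] S   <
      [0,1] "plan" : NP/PP
      [1,2] "near" : S\(NP/PP)
    [2,3] "idea" : (S/(S/NP))\S
  [3,8] S/NP   >S
    [3,7] (S/N)/NP   >
      [3,4] "sent" : ((S/N)/NP)/S
      [4,7] S   >
        [4,6] S/NP   >S
          [4,5] "every" : (S/S)/NP
          [5,6] "no" : S/NP
        [6,7] "city" : NP
    [7,8] "song" : N/NP

S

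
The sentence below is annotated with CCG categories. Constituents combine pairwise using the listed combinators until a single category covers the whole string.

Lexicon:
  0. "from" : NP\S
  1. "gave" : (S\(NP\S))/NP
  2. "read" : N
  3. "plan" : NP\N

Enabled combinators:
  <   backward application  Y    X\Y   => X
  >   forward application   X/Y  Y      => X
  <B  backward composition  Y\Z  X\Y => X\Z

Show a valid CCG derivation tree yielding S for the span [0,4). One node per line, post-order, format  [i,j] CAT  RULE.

[0,4] S   <
  [0,1] "from" : NP\S
  [1,4] S\(NP\S)   >
    [1,2] "gave" : (S\(NP\S))/NP
    [2,4] NP   <
      [2,3] "read" : N
      [3,4] "plan" : NP\N

[0,1] NP\S  lex  "from"
[1,2] (S\(NP\S))/NP  lex  "gave"
[2,3] N  lex  "read"
[3,4] NP\N  lex  "plan"
[2,4] NP  <  k=3
[1,4] S\(NP\S)  >  k=2
[0,4] S  <  k=1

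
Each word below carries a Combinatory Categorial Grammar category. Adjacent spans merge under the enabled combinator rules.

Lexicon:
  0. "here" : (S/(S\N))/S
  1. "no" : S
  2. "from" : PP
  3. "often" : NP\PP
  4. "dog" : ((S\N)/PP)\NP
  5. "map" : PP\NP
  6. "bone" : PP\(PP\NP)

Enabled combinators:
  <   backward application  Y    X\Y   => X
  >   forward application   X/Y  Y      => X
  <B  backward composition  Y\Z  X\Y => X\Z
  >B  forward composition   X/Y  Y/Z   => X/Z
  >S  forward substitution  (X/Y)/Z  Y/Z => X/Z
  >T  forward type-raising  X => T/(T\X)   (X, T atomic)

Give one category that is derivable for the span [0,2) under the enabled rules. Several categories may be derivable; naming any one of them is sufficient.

[0,7] S   >
  [0,2] S/(S\N)   >
    [0,1] "here" : (S/(S\N))/S
    [1,2] "no" : S
  [2,7] S\N   >
    [2,5] (S\N)/PP   <
      [2,4] NP   <
        [2,3] "from" : PP
        [3,4] "often" : NP\PP
      [4,5] "dog" : ((S\N)/PP)\NP
    [5,7] PP   <
      [5,6] "map" : PP\NP
      [6,7] "bone" : PP\(PP\NP)

S/(S\N)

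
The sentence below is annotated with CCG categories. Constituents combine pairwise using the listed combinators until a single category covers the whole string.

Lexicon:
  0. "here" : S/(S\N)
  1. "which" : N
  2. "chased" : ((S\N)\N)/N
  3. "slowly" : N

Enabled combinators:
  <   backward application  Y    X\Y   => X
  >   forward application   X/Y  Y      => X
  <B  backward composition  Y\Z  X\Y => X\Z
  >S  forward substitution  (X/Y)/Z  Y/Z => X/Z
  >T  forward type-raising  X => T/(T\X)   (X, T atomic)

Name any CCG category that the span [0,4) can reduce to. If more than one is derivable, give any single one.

[0,4] S   >
  [0,1] "here" : S/(S\N)
  [1,4] S\N   <
    [1,2] "which" : N
    [2,4] (S\N)\N   >
      [2,3] "chased" : ((S\N)\N)/N
      [3,4] "slowly" : N

S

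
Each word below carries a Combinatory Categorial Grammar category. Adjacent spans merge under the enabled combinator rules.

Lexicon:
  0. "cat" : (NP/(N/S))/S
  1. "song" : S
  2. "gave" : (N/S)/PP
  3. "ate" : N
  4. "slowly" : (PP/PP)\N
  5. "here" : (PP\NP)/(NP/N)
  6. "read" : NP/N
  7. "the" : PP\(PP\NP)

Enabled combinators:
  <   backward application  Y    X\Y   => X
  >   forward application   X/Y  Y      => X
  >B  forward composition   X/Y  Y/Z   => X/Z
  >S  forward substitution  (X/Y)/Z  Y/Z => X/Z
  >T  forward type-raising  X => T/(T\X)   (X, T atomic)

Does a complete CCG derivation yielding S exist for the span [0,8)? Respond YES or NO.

(NP/(N/S))/S S (N/S)/PP N (PP/PP)\N (PP\NP)/(NP/N) NP/N PP\(PP\NP)
CKY chart[0,8] = {N/(N\NP), NP, NP/(NP\NP), NP/(PP\PP), PP/(PP\NP), S/(S\NP)}; S ∉ chart

NO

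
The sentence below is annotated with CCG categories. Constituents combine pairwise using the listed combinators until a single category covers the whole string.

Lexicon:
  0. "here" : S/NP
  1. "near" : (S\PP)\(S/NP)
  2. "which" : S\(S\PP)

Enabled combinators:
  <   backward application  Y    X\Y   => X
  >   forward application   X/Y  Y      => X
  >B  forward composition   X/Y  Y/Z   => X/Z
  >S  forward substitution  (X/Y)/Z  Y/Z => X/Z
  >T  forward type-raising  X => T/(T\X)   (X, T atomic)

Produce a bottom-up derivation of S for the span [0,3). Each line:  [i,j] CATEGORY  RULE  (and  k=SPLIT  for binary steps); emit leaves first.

[0,3] S   <
  [0,2] S\PP   <
    [0,1] "here" : S/NP
    [1,2] "near" : (S\PP)\(S/NP)
  [2,3] "which" : S\(S\PP)

[0,1] S/NP  lex  "here"
[1,2] (S\PP)\(S/NP)  lex  "near"
[0,2] S\PP  <  k=1
[2,3] S\(S\PP)  lex  "which"
[0,3] S  <  k=2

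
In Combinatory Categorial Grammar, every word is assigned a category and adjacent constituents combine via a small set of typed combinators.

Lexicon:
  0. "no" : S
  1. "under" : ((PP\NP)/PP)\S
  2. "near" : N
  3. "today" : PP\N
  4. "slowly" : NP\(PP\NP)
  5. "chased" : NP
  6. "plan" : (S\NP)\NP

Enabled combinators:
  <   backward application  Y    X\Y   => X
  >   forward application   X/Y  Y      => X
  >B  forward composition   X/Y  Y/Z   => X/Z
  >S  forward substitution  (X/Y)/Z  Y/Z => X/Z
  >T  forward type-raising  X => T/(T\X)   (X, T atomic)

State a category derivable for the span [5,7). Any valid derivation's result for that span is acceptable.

S\NP

[0,7] S   <
  [0,5] NP   <
    [0,4] PP\NP   >
      [0,2] (PP\NP)/PP   <
        [0,1] "no" : S
        [1,2] "under" : ((PP\NP)/PP)\S
      [2,4] PP   <
        [2,3] "near" : N
        [3,4] "today" : PP\N
    [4,5] "slowly" : NP\(PP\NP)
  [5,7] S\NP   <
    [5,6] "chased" : NP
    [6,7] "plan" : (S\NP)\NP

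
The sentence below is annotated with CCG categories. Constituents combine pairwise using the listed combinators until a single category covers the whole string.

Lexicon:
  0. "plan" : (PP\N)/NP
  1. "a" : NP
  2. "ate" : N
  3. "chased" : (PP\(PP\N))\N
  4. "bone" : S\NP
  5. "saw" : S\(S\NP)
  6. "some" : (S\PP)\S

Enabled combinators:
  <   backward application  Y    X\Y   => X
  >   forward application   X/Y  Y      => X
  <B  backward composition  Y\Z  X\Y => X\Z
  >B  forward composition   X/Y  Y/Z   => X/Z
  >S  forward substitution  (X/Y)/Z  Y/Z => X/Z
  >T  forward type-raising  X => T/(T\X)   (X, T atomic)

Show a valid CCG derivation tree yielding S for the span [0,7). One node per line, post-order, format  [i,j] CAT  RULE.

[0,1] (PP\N)/NP  lex  "plan"
[1,2] NP  lex  "a"
[0,2] PP\N  >  k=1
[2,3] N  lex  "ate"
[3,4] (PP\(PP\N))\N  lex  "chased"
[2,4] PP\(PP\N)  <  k=3
[0,4] PP  <  k=2
[4,5] S\NP  lex  "bone"
[5,6] S\(S\NP)  lex  "saw"
[4,6] S  <  k=5
[6,7] (S\PP)\S  lex  "some"
[4,7] S\PP  <  k=6
[0,7] S  <  k=4

[0,7] S   <
  [0,4] PP   <
    [0,2] PP\N   >
      [0,1] "plan" : (PP\N)/NP
      [1,2] "a" : NP
    [2,4] PP\(PP\N)   <
      [2,3] "ate" : N
      [3,4] "chased" : (PP\(PP\N))\N
  [4,7] S\PP   <
    [4,6] S   <
      [4,5] "bone" : S\NP
      [5,6] "saw" : S\(S\NP)
    [6,7] "some" : (S\PP)\S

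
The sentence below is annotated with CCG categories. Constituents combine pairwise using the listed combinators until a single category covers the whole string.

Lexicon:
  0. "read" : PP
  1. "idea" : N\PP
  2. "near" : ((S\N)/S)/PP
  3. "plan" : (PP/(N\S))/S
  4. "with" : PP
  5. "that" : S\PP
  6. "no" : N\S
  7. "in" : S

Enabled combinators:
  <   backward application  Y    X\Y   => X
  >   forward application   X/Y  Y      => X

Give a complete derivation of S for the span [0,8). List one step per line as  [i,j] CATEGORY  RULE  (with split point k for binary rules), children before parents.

[0,1] PP  lex  "read"
[1,2] N\PP  lex  "idea"
[0,2] N  <  k=1
[2,3] ((S\N)/S)/PP  lex  "near"
[3,4] (PP/(N\S))/S  lex  "plan"
[4,5] PP  lex  "with"
[5,6] S\PP  lex  "that"
[4,6] S  <  k=5
[3,6] PP/(N\S)  >  k=4
[6,7] N\S  lex  "no"
[3,7] PP  >  k=6
[2,7] (S\N)/S  >  k=3
[7,8] S  lex  "in"
[2,8] S\N  >  k=7
[0,8] S  <  k=2

[0,8] S   <
  [0,2] N   <
    [0,1] "read" : PP
    [1,2] "idea" : N\PP
  [2,8] S\N   >
    [2,7] (S\N)/S   >
      [2,3] "near" : ((S\N)/S)/PP
      [3,7] PP   >
        [3,6] PP/(N\S)   >
          [3,4] "plan" : (PP/(N\S))/S
          [4,6] S   <
            [4,5] "with" : PP
            [5,6] "that" : S\PP
        [6,7] "no" : N\S
    [7,8] "in" : S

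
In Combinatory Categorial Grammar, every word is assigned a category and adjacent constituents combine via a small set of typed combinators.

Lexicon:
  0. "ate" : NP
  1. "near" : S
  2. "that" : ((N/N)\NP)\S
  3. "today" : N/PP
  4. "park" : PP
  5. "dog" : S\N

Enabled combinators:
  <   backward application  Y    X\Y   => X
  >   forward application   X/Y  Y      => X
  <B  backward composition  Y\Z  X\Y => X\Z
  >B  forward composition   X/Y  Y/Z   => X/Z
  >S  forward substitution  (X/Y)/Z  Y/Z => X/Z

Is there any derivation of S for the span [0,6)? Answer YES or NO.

YES

[0,6] S   <
  [0,5] N   >
    [0,4] N/PP   >B
      [0,3] N/N   <
        [0,1] "ate" : NP
        [1,3] (N/N)\NP   <
          [1,2] "near" : S
          [2,3] "that" : ((N/N)\NP)\S
      [3,4] "today" : N/PP
    [4,5] "park" : PP
  [5,6] "dog" : S\N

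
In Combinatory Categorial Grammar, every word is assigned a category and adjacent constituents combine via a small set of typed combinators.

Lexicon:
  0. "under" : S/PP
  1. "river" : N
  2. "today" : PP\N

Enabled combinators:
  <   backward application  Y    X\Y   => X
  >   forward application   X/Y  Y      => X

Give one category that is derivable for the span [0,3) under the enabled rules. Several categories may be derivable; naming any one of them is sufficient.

[0,3] S   >
  [0,1] "under" : S/PP
  [1,3] PP   <
    [1,2] "river" : N
    [2,3] "today" : PP\N

S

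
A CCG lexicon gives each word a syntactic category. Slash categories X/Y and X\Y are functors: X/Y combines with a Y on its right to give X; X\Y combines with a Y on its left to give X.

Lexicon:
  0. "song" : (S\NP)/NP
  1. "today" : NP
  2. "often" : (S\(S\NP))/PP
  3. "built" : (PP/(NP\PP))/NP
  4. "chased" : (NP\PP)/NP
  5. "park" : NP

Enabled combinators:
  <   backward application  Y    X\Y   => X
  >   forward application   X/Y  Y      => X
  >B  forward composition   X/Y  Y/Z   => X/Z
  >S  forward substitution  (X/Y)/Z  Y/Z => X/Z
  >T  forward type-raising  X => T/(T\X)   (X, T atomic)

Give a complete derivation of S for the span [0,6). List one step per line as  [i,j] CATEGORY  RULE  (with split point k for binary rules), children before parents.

[0,6] S   <
  [0,2] S\NP   >
    [0,1] "song" : (S\NP)/NP
    [1,2] "today" : NP
  [2,6] S\(S\NP)   >
    [2,3] "often" : (S\(S\NP))/PP
    [3,6] PP   >
      [3,5] PP/NP   >S
        [3,4] "built" : (PP/(NP\PP))/NP
        [4,5] "chased" : (NP\PP)/NP
      [5,6] "park" : NP

[0,1] (S\NP)/NP  lex  "song"
[1,2] NP  lex  "today"
[0,2] S\NP  >  k=1
[2,3] (S\(S\NP))/PP  lex  "often"
[3,4] (PP/(NP\PP))/NP  lex  "built"
[4,5] (NP\PP)/NP  lex  "chased"
[3,5] PP/NP  >S  k=4
[5,6] NP  lex  "park"
[3,6] PP  >  k=5
[2,6] S\(S\NP)  >  k=3
[0,6] S  <  k=2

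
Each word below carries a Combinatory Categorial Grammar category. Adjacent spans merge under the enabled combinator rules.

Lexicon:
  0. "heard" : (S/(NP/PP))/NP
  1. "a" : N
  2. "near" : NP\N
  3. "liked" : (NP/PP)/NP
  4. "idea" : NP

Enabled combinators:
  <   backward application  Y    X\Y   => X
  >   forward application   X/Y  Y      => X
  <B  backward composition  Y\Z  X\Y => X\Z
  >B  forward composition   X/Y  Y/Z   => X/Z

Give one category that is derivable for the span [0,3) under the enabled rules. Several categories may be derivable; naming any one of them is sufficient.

[0,5] S   >
  [0,3] S/(NP/PP)   >
    [0,1] "heard" : (S/(NP/PP))/NP
    [1,3] NP   <
      [1,2] "a" : N
      [2,3] "near" : NP\N
  [3,5] NP/PP   >
    [3,4] "liked" : (NP/PP)/NP
    [4,5] "idea" : NP

S/(NP/PP)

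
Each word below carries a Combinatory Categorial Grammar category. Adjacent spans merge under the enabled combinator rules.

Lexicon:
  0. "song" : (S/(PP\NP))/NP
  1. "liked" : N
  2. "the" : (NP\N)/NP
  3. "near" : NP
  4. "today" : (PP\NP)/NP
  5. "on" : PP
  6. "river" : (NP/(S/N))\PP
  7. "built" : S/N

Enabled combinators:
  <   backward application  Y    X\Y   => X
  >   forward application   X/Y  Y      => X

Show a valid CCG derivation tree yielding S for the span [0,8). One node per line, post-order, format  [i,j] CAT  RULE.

[0,8] S   >
  [0,4] S/(PP\NP)   >
    [0,1] "song" : (S/(PP\NP))/NP
    [1,4] NP   <
      [1,2] "liked" : N
      [2,4] NP\N   >
        [2,3] "the" : (NP\N)/NP
        [3,4] "near" : NP
  [4,8] PP\NP   >
    [4,5] "today" : (PP\NP)/NP
    [5,8] NP   >
      [5,7] NP/(S/N)   <
        [5,6] "on" : PP
        [6,7] "river" : (NP/(S/N))\PP
      [7,8] "built" : S/N

[0,1] (S/(PP\NP))/NP  lex  "song"
[1,2] N  lex  "liked"
[2,3] (NP\N)/NP  lex  "the"
[3,4] NP  lex  "near"
[2,4] NP\N  >  k=3
[1,4] NP  <  k=2
[0,4] S/(PP\NP)  >  k=1
[4,5] (PP\NP)/NP  lex  "today"
[5,6] PP  lex  "on"
[6,7] (NP/(S/N))\PP  lex  "river"
[5,7] NP/(S/N)  <  k=6
[7,8] S/N  lex  "built"
[5,8] NP  >  k=7
[4,8] PP\NP  >  k=5
[0,8] S  >  k=4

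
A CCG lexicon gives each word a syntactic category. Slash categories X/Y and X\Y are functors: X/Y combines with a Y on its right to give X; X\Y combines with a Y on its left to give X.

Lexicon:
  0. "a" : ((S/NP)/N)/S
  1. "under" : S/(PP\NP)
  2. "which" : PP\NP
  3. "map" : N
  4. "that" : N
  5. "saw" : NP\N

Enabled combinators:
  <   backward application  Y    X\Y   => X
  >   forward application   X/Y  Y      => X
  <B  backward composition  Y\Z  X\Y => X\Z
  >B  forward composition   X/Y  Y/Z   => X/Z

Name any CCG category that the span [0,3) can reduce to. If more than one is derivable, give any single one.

(S/NP)/N

[0,6] S   >
  [0,4] S/NP   >
    [0,3] (S/NP)/N   >
      [0,1] "a" : ((S/NP)/N)/S
      [1,3] S   >
        [1,2] "under" : S/(PP\NP)
        [2,3] "which" : PP\NP
    [3,4] "map" : N
  [4,6] NP   <
    [4,5] "that" : N
    [5,6] "saw" : NP\N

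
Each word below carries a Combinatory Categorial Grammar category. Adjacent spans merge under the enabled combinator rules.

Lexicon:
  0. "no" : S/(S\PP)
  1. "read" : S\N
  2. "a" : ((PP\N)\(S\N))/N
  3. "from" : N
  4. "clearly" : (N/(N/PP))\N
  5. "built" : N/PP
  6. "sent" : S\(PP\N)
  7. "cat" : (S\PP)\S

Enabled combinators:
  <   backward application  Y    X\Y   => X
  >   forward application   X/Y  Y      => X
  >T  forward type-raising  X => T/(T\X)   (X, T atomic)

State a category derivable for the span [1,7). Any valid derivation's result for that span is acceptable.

[0,8] S   >
  [0,1] "no" : S/(S\PP)
  [1,8] S\PP   <
    [1,7] S   <
      [1,6] PP\N   <
        [1,2] "read" : S\N
        [2,6] (PP\N)\(S\N)   >
          [2,3] "a" : ((PP\N)\(S\N))/N
          [3,6] N   >
            [3,5] N/(N/PP)   <
              [3,4] "from" : N
              [4,5] "clearly" : (N/(N/PP))\N
            [5,6] "built" : N/PP
      [6,7] "sent" : S\(PP\N)
    [7,8] "cat" : (S\PP)\S

S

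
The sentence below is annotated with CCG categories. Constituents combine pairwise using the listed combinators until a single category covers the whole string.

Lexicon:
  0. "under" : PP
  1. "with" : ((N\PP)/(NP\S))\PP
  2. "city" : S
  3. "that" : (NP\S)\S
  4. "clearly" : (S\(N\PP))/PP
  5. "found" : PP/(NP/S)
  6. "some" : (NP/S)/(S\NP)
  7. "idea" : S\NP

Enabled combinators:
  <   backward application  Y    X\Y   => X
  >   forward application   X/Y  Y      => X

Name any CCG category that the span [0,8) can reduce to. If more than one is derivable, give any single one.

S

[0,8] S   <
  [0,4] N\PP   >
    [0,2] (N\PP)/(NP\S)   <
      [0,1] "under" : PP
      [1,2] "with" : ((N\PP)/(NP\S))\PP
    [2,4] NP\S   <
      [2,3] "city" : S
      [3,4] "that" : (NP\S)\S
  [4,8] S\(N\PP)   >
    [4,5] "clearly" : (S\(N\PP))/PP
    [5,8] PP   >
      [5,6] "found" : PP/(NP/S)
      [6,8] NP/S   >
        [6,7] "some" : (NP/S)/(S\NP)
        [7,8] "idea" : S\NP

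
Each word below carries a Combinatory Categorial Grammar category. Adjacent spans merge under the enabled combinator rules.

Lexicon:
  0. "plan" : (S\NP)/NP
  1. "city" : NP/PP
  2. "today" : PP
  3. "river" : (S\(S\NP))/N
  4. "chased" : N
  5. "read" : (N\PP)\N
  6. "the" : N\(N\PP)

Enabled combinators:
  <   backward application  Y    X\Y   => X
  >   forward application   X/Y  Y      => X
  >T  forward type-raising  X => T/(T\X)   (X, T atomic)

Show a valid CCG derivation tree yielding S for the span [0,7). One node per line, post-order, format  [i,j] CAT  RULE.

[0,1] (S\NP)/NP  lex  "plan"
[1,2] NP/PP  lex  "city"
[2,3] PP  lex  "today"
[1,3] NP  >  k=2
[0,3] S\NP  >  k=1
[3,4] (S\(S\NP))/N  lex  "river"
[4,5] N  lex  "chased"
[5,6] (N\PP)\N  lex  "read"
[4,6] N\PP  <  k=5
[6,7] N\(N\PP)  lex  "the"
[4,7] N  <  k=6
[3,7] S\(S\NP)  >  k=4
[0,7] S  <  k=3

[0,7] S   <
  [0,3] S\NP   >
    [0,1] "plan" : (S\NP)/NP
    [1,3] NP   >
      [1,2] "city" : NP/PP
      [2,3] "today" : PP
  [3,7] S\(S\NP)   >
    [3,4] "river" : (S\(S\NP))/N
    [4,7] N   <
      [4,6] N\PP   <
        [4,5] "chased" : N
        [5,6] "read" : (N\PP)\N
      [6,7] "the" : N\(N\PP)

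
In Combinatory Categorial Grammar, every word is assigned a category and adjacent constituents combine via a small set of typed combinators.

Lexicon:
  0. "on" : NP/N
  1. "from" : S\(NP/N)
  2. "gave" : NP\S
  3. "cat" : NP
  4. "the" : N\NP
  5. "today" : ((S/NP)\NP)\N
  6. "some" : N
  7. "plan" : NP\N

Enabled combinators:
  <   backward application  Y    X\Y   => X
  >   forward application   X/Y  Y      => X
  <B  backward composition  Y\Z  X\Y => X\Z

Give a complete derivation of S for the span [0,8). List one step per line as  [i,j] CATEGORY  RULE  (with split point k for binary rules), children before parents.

[0,1] NP/N  lex  "on"
[1,2] S\(NP/N)  lex  "from"
[0,2] S  <  k=1
[2,3] NP\S  lex  "gave"
[0,3] NP  <  k=2
[3,4] NP  lex  "cat"
[4,5] N\NP  lex  "the"
[3,5] N  <  k=4
[5,6] ((S/NP)\NP)\N  lex  "today"
[3,6] (S/NP)\NP  <  k=5
[0,6] S/NP  <  k=3
[6,7] N  lex  "some"
[7,8] NP\N  lex  "plan"
[6,8] NP  <  k=7
[0,8] S  >  k=6

[0,8] S   >
  [0,6] S/NP   <
    [0,3] NP   <
      [0,2] S   <
        [0,1] "on" : NP/N
        [1,2] "from" : S\(NP/N)
      [2,3] "gave" : NP\S
    [3,6] (S/NP)\NP   <
      [3,5] N   <
        [3,4] "cat" : NP
        [4,5] "the" : N\NP
      [5,6] "today" : ((S/NP)\NP)\N
  [6,8] NP   <
    [6,7] "some" : N
    [7,8] "plan" : NP\N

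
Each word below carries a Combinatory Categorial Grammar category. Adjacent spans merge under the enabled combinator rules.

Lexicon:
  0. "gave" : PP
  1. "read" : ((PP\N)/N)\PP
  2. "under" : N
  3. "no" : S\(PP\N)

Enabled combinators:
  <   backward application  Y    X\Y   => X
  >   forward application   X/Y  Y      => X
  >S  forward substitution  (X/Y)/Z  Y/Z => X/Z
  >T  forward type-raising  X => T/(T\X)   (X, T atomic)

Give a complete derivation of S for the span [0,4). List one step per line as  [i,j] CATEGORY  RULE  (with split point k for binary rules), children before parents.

[0,1] PP  lex  "gave"
[1,2] ((PP\N)/N)\PP  lex  "read"
[0,2] (PP\N)/N  <  k=1
[2,3] N  lex  "under"
[0,3] PP\N  >  k=2
[3,4] S\(PP\N)  lex  "no"
[0,4] S  <  k=3

[0,4] S   <
  [0,3] PP\N   >
    [0,2] (PP\N)/N   <
      [0,1] "gave" : PP
      [1,2] "read" : ((PP\N)/N)\PP
    [2,3] "under" : N
  [3,4] "no" : S\(PP\N)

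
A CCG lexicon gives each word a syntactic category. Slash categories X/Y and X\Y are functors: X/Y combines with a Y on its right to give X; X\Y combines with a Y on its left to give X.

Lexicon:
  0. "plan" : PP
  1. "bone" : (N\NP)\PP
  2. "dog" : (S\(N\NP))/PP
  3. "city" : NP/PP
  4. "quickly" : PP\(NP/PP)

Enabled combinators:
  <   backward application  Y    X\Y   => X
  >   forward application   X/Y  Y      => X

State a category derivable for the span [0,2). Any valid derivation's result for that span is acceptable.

[0,5] S   <
  [0,2] N\NP   <
    [0,1] "plan" : PP
    [1,2] "bone" : (N\NP)\PP
  [2,5] S\(N\NP)   >
    [2,3] "dog" : (S\(N\NP))/PP
    [3,5] PP   <
      [3,4] "city" : NP/PP
      [4,5] "quickly" : PP\(NP/PP)

N\NP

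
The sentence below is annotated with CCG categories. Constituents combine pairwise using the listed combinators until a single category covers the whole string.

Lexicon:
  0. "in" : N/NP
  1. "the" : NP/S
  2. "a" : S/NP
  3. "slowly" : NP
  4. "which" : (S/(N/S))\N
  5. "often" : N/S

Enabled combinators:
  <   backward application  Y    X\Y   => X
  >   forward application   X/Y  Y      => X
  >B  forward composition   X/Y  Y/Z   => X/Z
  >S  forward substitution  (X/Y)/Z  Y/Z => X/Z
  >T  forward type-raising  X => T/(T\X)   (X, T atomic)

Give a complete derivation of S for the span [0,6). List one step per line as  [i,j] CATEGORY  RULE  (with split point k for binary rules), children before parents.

[0,1] N/NP  lex  "in"
[1,2] NP/S  lex  "the"
[2,3] S/NP  lex  "a"
[3,4] NP  lex  "slowly"
[2,4] S  >  k=3
[1,4] NP  >  k=2
[0,4] N  >  k=1
[4,5] (S/(N/S))\N  lex  "which"
[0,5] S/(N/S)  <  k=4
[5,6] N/S  lex  "often"
[0,6] S  >  k=5

[0,6] S   >
  [0,5] S/(N/S)   <
    [0,4] N   >
      [0,1] "in" : N/NP
      [1,4] NP   >
        [1,2] "the" : NP/S
        [2,4] S   >
          [2,3] "a" : S/NP
          [3,4] "slowly" : NP
    [4,5] "which" : (S/(N/S))\N
  [5,6] "often" : N/S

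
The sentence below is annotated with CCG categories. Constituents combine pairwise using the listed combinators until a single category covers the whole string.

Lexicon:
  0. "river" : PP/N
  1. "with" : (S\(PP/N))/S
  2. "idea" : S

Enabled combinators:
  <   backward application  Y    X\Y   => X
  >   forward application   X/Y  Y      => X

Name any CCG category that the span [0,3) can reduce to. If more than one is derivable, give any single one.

[0,3] S   <
  [0,1] "river" : PP/N
  [1,3] S\(PP/N)   >
    [1,2] "with" : (S\(PP/N))/S
    [2,3] "idea" : S

S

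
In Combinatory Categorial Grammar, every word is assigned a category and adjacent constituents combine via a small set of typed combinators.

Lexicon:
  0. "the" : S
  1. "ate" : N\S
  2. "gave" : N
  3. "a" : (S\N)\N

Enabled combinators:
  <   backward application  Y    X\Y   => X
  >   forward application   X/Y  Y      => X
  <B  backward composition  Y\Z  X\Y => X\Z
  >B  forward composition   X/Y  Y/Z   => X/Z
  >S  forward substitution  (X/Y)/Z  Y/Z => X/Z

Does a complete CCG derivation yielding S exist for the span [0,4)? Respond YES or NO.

[0,4] S   <
  [0,2] N   <
    [0,1] "the" : S
    [1,2] "ate" : N\S
  [2,4] S\N   <
    [2,3] "gave" : N
    [3,4] "a" : (S\N)\N

YES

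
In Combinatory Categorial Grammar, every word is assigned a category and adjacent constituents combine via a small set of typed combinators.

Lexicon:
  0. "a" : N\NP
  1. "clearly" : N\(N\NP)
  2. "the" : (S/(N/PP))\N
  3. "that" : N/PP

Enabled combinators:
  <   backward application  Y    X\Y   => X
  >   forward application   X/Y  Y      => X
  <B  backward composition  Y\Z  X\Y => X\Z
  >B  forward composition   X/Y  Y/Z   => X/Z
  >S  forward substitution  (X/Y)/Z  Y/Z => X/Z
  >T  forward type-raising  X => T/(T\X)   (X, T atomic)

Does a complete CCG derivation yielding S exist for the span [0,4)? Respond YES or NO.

YES

[0,4] S   >
  [0,3] S/(N/PP)   <
    [0,2] N   <
      [0,1] "a" : N\NP
      [1,2] "clearly" : N\(N\NP)
    [2,3] "the" : (S/(N/PP))\N
  [3,4] "that" : N/PP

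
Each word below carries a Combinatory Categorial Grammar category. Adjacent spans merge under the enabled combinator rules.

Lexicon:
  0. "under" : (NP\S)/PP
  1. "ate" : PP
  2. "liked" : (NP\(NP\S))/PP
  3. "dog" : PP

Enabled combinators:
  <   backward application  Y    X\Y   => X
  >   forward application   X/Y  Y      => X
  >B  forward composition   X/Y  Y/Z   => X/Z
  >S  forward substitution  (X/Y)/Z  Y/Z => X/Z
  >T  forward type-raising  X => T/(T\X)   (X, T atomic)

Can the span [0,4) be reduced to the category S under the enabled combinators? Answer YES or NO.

NO

(NP\S)/PP PP (NP\(NP\S))/PP PP
CKY chart[0,4] = {N/(N\NP), NP, NP/(NP\NP), PP/(PP\NP), S/(S\NP)}; S ∉ chart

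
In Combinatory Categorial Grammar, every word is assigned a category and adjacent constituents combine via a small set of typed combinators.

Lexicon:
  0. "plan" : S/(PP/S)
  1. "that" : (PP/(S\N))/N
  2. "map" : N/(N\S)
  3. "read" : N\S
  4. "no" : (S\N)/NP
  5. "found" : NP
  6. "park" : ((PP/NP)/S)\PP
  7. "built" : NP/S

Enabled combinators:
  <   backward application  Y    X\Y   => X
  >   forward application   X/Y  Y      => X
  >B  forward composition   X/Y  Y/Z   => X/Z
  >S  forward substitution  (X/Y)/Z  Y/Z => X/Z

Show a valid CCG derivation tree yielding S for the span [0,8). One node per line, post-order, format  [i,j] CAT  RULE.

[0,1] S/(PP/S)  lex  "plan"
[1,2] (PP/(S\N))/N  lex  "that"
[2,3] N/(N\S)  lex  "map"
[3,4] N\S  lex  "read"
[2,4] N  >  k=3
[1,4] PP/(S\N)  >  k=2
[4,5] (S\N)/NP  lex  "no"
[1,5] PP/NP  >B  k=4
[5,6] NP  lex  "found"
[1,6] PP  >  k=5
[6,7] ((PP/NP)/S)\PP  lex  "park"
[1,7] (PP/NP)/S  <  k=6
[7,8] NP/S  lex  "built"
[1,8] PP/S  >S  k=7
[0,8] S  >  k=1

[0,8] S   >
  [0,1] "plan" : S/(PP/S)
  [1,8] PP/S   >S
    [1,7] (PP/NP)/S   <
      [1,6] PP   >
        [1,5] PP/NP   >B
          [1,4] PP/(S\N)   >
            [1,2] "that" : (PP/(S\N))/N
            [2,4] N   >
              [2,3] "map" : N/(N\S)
              [3,4] "read" : N\S
          [4,5] "no" : (S\N)/NP
        [5,6] "found" : NP
      [6,7] "park" : ((PP/NP)/S)\PP
    [7,8] "built" : NP/S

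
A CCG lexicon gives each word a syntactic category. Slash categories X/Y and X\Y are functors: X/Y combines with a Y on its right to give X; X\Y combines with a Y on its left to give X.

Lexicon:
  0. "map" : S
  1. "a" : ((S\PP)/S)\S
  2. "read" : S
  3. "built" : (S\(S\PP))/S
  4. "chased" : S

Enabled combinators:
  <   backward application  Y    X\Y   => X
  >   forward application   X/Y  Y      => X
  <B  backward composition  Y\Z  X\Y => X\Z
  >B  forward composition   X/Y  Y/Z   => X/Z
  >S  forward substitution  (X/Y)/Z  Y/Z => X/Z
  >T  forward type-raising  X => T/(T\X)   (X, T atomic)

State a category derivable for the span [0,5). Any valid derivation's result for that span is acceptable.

S

[0,5] S   <
  [0,3] S\PP   >
    [0,2] (S\PP)/S   <
      [0,1] "map" : S
      [1,2] "a" : ((S\PP)/S)\S
    [2,3] "read" : S
  [3,5] S\(S\PP)   >
    [3,4] "built" : (S\(S\PP))/S
    [4,5] "chased" : S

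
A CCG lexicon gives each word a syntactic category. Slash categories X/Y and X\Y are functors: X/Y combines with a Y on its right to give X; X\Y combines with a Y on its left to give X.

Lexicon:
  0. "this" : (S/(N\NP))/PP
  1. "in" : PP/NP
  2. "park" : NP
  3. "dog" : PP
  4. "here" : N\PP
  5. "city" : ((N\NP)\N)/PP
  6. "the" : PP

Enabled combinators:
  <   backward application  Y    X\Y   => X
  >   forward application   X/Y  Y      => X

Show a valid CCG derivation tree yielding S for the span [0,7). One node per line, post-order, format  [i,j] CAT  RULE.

[0,1] (S/(N\NP))/PP  lex  "this"
[1,2] PP/NP  lex  "in"
[2,3] NP  lex  "park"
[1,3] PP  >  k=2
[0,3] S/(N\NP)  >  k=1
[3,4] PP  lex  "dog"
[4,5] N\PP  lex  "here"
[3,5] N  <  k=4
[5,6] ((N\NP)\N)/PP  lex  "city"
[6,7] PP  lex  "the"
[5,7] (N\NP)\N  >  k=6
[3,7] N\NP  <  k=5
[0,7] S  >  k=3

[0,7] S   >
  [0,3] S/(N\NP)   >
    [0,1] "this" : (S/(N\NP))/PP
    [1,3] PP   >
      [1,2] "in" : PP/NP
      [2,3] "park" : NP
  [3,7] N\NP   <
    [3,5] N   <
      [3,4] "dog" : PP
      [4,5] "here" : N\PP
    [5,7] (N\NP)\N   >
      [5,6] "city" : ((N\NP)\N)/PP
      [6,7] "the" : PP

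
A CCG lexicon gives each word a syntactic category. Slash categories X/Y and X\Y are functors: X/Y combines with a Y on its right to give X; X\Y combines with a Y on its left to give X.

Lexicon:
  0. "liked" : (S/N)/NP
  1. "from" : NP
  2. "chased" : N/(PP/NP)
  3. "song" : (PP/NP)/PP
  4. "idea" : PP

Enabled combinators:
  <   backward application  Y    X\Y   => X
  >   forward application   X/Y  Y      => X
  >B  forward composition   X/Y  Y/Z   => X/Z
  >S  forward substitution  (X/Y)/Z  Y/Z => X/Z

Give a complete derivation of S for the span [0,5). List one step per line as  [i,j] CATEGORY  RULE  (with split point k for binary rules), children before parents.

[0,5] S   >
  [0,2] S/N   >
    [0,1] "liked" : (S/N)/NP
    [1,2] "from" : NP
  [2,5] N   >
    [2,3] "chased" : N/(PP/NP)
    [3,5] PP/NP   >
      [3,4] "song" : (PP/NP)/PP
      [4,5] "idea" : PP

[0,1] (S/N)/NP  lex  "liked"
[1,2] NP  lex  "from"
[0,2] S/N  >  k=1
[2,3] N/(PP/NP)  lex  "chased"
[3,4] (PP/NP)/PP  lex  "song"
[4,5] PP  lex  "idea"
[3,5] PP/NP  >  k=4
[2,5] N  >  k=3
[0,5] S  >  k=2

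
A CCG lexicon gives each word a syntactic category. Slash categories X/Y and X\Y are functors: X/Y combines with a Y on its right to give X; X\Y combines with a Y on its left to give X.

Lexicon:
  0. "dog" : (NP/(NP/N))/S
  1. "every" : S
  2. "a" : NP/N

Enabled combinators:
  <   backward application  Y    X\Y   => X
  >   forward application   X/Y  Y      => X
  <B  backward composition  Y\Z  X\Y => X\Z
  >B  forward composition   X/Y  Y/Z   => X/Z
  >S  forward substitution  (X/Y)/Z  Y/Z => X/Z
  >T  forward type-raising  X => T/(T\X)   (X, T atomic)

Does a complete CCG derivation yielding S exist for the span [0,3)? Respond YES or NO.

(NP/(NP/N))/S S NP/N
CKY chart[0,3] = {N/(N\NP), NP, NP/(NP\NP), PP/(PP\NP), S/(S\NP)}; S ∉ chart

NO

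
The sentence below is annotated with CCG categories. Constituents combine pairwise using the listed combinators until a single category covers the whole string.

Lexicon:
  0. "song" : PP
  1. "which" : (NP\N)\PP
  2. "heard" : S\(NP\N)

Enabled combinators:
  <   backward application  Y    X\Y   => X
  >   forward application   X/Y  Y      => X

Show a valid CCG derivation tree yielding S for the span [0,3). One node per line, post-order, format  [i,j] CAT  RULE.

[0,1] PP  lex  "song"
[1,2] (NP\N)\PP  lex  "which"
[0,2] NP\N  <  k=1
[2,3] S\(NP\N)  lex  "heard"
[0,3] S  <  k=2

[0,3] S   <
  [0,2] NP\N   <
    [0,1] "song" : PP
    [1,2] "which" : (NP\N)\PP
  [2,3] "heard" : S\(NP\N)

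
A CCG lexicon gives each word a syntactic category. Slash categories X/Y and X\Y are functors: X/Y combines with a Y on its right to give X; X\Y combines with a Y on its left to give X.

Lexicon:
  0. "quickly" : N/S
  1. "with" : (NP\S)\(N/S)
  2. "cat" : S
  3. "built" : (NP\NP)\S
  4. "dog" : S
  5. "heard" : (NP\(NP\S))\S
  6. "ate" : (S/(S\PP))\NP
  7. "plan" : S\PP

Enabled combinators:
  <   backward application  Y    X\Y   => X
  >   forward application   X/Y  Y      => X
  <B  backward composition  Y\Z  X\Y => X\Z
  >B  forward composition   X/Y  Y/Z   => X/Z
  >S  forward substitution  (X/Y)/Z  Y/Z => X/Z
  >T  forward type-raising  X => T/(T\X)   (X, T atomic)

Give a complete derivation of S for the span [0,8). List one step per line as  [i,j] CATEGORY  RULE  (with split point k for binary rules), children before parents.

[0,8] S   >
  [0,7] S/(S\PP)   <
    [0,6] NP   <
      [0,4] NP\S   <B
        [0,2] NP\S   <
          [0,1] "quickly" : N/S
          [1,2] "with" : (NP\S)\(N/S)
        [2,4] NP\NP   <
          [2,3] "cat" : S
          [3,4] "built" : (NP\NP)\S
      [4,6] NP\(NP\S)   <
        [4,5] "dog" : S
        [5,6] "heard" : (NP\(NP\S))\S
    [6,7] "ate" : (S/(S\PP))\NP
  [7,8] "plan" : S\PP

[0,1] N/S  lex  "quickly"
[1,2] (NP\S)\(N/S)  lex  "with"
[0,2] NP\S  <  k=1
[2,3] S  lex  "cat"
[3,4] (NP\NP)\S  lex  "built"
[2,4] NP\NP  <  k=3
[0,4] NP\S  <B  k=2
[4,5] S  lex  "dog"
[5,6] (NP\(NP\S))\S  lex  "heard"
[4,6] NP\(NP\S)  <  k=5
[0,6] NP  <  k=4
[6,7] (S/(S\PP))\NP  lex  "ate"
[0,7] S/(S\PP)  <  k=6
[7,8] S\PP  lex  "plan"
[0,8] S  >  k=7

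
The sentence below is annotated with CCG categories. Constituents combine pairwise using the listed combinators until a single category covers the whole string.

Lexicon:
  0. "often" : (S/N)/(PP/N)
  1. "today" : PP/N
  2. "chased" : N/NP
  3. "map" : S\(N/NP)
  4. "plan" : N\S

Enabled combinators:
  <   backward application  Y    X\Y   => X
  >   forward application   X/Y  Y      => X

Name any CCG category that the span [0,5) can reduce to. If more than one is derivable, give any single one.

S

[0,5] S   >
  [0,2] S/N   >
    [0,1] "often" : (S/N)/(PP/N)
    [1,2] "today" : PP/N
  [2,5] N   <
    [2,4] S   <
      [2,3] "chased" : N/NP
      [3,4] "map" : S\(N/NP)
    [4,5] "plan" : N\S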